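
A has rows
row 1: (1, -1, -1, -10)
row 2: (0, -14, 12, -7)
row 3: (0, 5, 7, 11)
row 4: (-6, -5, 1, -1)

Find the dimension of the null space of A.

0

Row reduce to echelon form.
R4 ← R4 + (6)·R1: [0, -11, -5, -61]
R3 ← R3 + (5/14)·R2: [0, 0, 79/7, 17/2]
R4 ← R4 − (11/14)·R2: [0, 0, -101/7, -111/2]
R4 ← R4 + (101/79)·R3: [0, 0, 0, -3526/79]
4 nonzero rows, so rank(A) = 4.
A has 4 columns; by rank–nullity, nullity = 4 − 4 = 0.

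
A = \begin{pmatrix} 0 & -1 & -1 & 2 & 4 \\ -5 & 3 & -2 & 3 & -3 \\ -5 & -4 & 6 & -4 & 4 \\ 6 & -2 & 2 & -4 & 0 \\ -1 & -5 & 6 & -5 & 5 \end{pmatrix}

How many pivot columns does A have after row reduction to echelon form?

Row reduce to echelon form.
Swap R1 ↔ R2
R3 ← R3 − R1: [0, -7, 8, -7, 7]
R4 ← R4 + (6/5)·R1: [0, 8/5, -2/5, -2/5, -18/5]
R5 ← R5 − (1/5)·R1: [0, -28/5, 32/5, -28/5, 28/5]
R3 ← R3 − (7)·R2: [0, 0, 15, -21, -21]
R4 ← R4 + (8/5)·R2: [0, 0, -2, 14/5, 14/5]
R5 ← R5 − (28/5)·R2: [0, 0, 12, -84/5, -84/5]
R4 ← R4 + (2/15)·R3: [0, 0, 0, 0, 0]
R5 ← R5 − (4/5)·R3: [0, 0, 0, 0, 0]
Echelon form has 3 nonzero rows, so rank(A) = 3.
Each nonzero row contributes one pivot column: 3 pivot columns.

3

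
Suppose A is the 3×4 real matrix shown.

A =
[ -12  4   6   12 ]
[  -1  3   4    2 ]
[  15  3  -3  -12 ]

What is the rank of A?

Row reduce to echelon form.
R2 ← R2 − (1/12)·R1: [0, 8/3, 7/2, 1]
R3 ← R3 + (5/4)·R1: [0, 8, 9/2, 3]
R3 ← R3 − (3)·R2: [0, 0, -6, 0]
Echelon form has 3 nonzero rows, so rank(A) = 3.

3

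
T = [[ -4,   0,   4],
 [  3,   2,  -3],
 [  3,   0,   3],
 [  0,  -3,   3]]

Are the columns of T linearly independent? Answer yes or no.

Row reduce T to echelon form.
R2 ← R2 + (3/4)·R1: [0, 2, 0]
R3 ← R3 + (3/4)·R1: [0, 0, 6]
R4 ← R4 + (3/2)·R2: [0, 0, 3]
R4 ← R4 − (1/2)·R3: [0, 0, 0]
3 pivots among 3 columns.
Every column is a pivot column, so the columns are linearly independent.

yes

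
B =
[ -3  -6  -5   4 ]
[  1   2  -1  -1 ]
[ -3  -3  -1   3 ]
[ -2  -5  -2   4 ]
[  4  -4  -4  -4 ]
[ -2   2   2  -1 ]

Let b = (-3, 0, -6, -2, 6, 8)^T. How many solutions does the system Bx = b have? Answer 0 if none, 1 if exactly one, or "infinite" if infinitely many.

0

Row reduce the augmented matrix [B | b].
R2 ← R2 + (1/3)·R1: [0, 0, -8/3, 1/3, -1]
R3 ← R3 − R1: [0, 3, 4, -1, -3]
R4 ← R4 − (2/3)·R1: [0, -1, 4/3, 4/3, 0]
R5 ← R5 + (4/3)·R1: [0, -12, -32/3, 4/3, 2]
R6 ← R6 − (2/3)·R1: [0, 6, 16/3, -11/3, 10]
Swap R2 ↔ R3
R4 ← R4 + (1/3)·R2: [0, 0, 8/3, 1, -1]
R5 ← R5 + (4)·R2: [0, 0, 16/3, -8/3, -10]
R6 ← R6 − (2)·R2: [0, 0, -8/3, -5/3, 16]
R4 ← R4 + R3: [0, 0, 0, 4/3, -2]
R5 ← R5 + (2)·R3: [0, 0, 0, -2, -12]
R6 ← R6 − R3: [0, 0, 0, -2, 17]
R5 ← R5 + (3/2)·R4: [0, 0, 0, 0, -15]
R6 ← R6 + (3/2)·R4: [0, 0, 0, 0, 14]
R6 ← R6 + (14/15)·R5: [0, 0, 0, 0, 0]
The echelon form has 5 nonzero rows; the last pivot sits in the augmented column, so rank(B) = 4 but rank([B|b]) = 5.
Since the ranks differ, the system is inconsistent.
It has no solutions.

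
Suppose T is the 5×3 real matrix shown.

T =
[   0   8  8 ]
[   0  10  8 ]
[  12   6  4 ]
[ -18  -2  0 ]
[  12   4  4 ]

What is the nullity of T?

0

Row reduce to echelon form.
Swap R1 ↔ R3
R4 ← R4 + (3/2)·R1: [0, 7, 6]
R5 ← R5 − R1: [0, -2, 0]
R3 ← R3 − (4/5)·R2: [0, 0, 8/5]
R4 ← R4 − (7/10)·R2: [0, 0, 2/5]
R5 ← R5 + (1/5)·R2: [0, 0, 8/5]
R4 ← R4 − (1/4)·R3: [0, 0, 0]
R5 ← R5 − R3: [0, 0, 0]
3 nonzero rows, so rank(T) = 3.
T has 3 columns; by rank–nullity, nullity = 3 − 3 = 0.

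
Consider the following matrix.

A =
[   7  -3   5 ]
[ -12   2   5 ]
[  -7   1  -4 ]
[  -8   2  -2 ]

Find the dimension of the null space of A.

Row reduce to echelon form.
R2 ← R2 + (12/7)·R1: [0, -22/7, 95/7]
R3 ← R3 + R1: [0, -2, 1]
R4 ← R4 + (8/7)·R1: [0, -10/7, 26/7]
R3 ← R3 − (7/11)·R2: [0, 0, -84/11]
R4 ← R4 − (5/11)·R2: [0, 0, -27/11]
R4 ← R4 − (9/28)·R3: [0, 0, 0]
3 nonzero rows, so rank(A) = 3.
A has 3 columns; by rank–nullity, nullity = 3 − 3 = 0.

0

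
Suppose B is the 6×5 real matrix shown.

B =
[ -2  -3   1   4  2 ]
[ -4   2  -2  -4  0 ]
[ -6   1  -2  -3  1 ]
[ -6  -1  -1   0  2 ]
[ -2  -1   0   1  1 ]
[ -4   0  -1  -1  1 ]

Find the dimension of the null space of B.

3

Row reduce to echelon form.
R2 ← R2 − (2)·R1: [0, 8, -4, -12, -4]
R3 ← R3 − (3)·R1: [0, 10, -5, -15, -5]
R4 ← R4 − (3)·R1: [0, 8, -4, -12, -4]
R5 ← R5 − R1: [0, 2, -1, -3, -1]
R6 ← R6 − (2)·R1: [0, 6, -3, -9, -3]
R3 ← R3 − (5/4)·R2: [0, 0, 0, 0, 0]
R4 ← R4 − R2: [0, 0, 0, 0, 0]
R5 ← R5 − (1/4)·R2: [0, 0, 0, 0, 0]
R6 ← R6 − (3/4)·R2: [0, 0, 0, 0, 0]
2 nonzero rows, so rank(B) = 2.
B has 5 columns; by rank–nullity, nullity = 5 − 2 = 3.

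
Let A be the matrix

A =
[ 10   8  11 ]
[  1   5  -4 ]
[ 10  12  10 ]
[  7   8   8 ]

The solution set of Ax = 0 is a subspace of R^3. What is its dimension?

Row reduce to echelon form.
R2 ← R2 − (1/10)·R1: [0, 21/5, -51/10]
R3 ← R3 − R1: [0, 4, -1]
R4 ← R4 − (7/10)·R1: [0, 12/5, 3/10]
R3 ← R3 − (20/21)·R2: [0, 0, 27/7]
R4 ← R4 − (4/7)·R2: [0, 0, 45/14]
R4 ← R4 − (5/6)·R3: [0, 0, 0]
3 nonzero rows, so rank(A) = 3.
A has 3 columns; by rank–nullity, nullity = 3 − 3 = 0.

0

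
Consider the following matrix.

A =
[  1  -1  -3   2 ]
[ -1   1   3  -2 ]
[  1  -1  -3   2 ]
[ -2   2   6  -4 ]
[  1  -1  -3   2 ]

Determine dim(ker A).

Row reduce to echelon form.
R2 ← R2 + R1: [0, 0, 0, 0]
R3 ← R3 − R1: [0, 0, 0, 0]
R4 ← R4 + (2)·R1: [0, 0, 0, 0]
R5 ← R5 − R1: [0, 0, 0, 0]
1 nonzero row, so rank(A) = 1.
A has 4 columns; by rank–nullity, nullity = 4 − 1 = 3.

3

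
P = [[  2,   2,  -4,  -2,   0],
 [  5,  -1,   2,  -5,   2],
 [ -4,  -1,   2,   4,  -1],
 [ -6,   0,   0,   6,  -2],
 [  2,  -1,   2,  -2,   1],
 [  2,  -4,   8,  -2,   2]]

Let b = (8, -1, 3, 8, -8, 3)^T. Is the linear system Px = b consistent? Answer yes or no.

no

Row reduce the augmented matrix [P | b].
R2 ← R2 − (5/2)·R1: [0, -6, 12, 0, 2, -21]
R3 ← R3 + (2)·R1: [0, 3, -6, 0, -1, 19]
R4 ← R4 + (3)·R1: [0, 6, -12, 0, -2, 32]
R5 ← R5 − R1: [0, -3, 6, 0, 1, -16]
R6 ← R6 − R1: [0, -6, 12, 0, 2, -5]
R3 ← R3 + (1/2)·R2: [0, 0, 0, 0, 0, 17/2]
R4 ← R4 + R2: [0, 0, 0, 0, 0, 11]
R5 ← R5 − (1/2)·R2: [0, 0, 0, 0, 0, -11/2]
R6 ← R6 − R2: [0, 0, 0, 0, 0, 16]
R4 ← R4 − (22/17)·R3: [0, 0, 0, 0, 0, 0]
R5 ← R5 + (11/17)·R3: [0, 0, 0, 0, 0, 0]
R6 ← R6 − (32/17)·R3: [0, 0, 0, 0, 0, 0]
The echelon form has 3 nonzero rows; the last pivot sits in the augmented column, so rank(P) = 2 but rank([P|b]) = 3.
Since the ranks differ, the system is inconsistent.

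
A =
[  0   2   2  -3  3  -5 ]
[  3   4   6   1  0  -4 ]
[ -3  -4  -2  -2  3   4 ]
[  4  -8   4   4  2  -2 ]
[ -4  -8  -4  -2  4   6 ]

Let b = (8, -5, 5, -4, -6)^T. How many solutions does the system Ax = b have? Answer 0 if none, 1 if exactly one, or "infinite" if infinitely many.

0

Row reduce the augmented matrix [A | b].
Swap R1 ↔ R2
R3 ← R3 + R1: [0, 0, 4, -1, 3, 0, 0]
R4 ← R4 − (4/3)·R1: [0, -40/3, -4, 8/3, 2, 10/3, 8/3]
R5 ← R5 + (4/3)·R1: [0, -8/3, 4, -2/3, 4, 2/3, -38/3]
R4 ← R4 + (20/3)·R2: [0, 0, 28/3, -52/3, 22, -30, 56]
R5 ← R5 + (4/3)·R2: [0, 0, 20/3, -14/3, 8, -6, -2]
R4 ← R4 − (7/3)·R3: [0, 0, 0, -15, 15, -30, 56]
R5 ← R5 − (5/3)·R3: [0, 0, 0, -3, 3, -6, -2]
R5 ← R5 − (1/5)·R4: [0, 0, 0, 0, 0, 0, -66/5]
The echelon form has 5 nonzero rows; the last pivot sits in the augmented column, so rank(A) = 4 but rank([A|b]) = 5.
Since the ranks differ, the system is inconsistent.
It has no solutions.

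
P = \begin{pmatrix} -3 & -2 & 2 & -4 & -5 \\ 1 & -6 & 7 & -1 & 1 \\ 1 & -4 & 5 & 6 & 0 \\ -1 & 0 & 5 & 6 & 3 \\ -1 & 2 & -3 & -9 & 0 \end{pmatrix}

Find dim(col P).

Row reduce to echelon form.
R2 ← R2 + (1/3)·R1: [0, -20/3, 23/3, -7/3, -2/3]
R3 ← R3 + (1/3)·R1: [0, -14/3, 17/3, 14/3, -5/3]
R4 ← R4 − (1/3)·R1: [0, 2/3, 13/3, 22/3, 14/3]
R5 ← R5 − (1/3)·R1: [0, 8/3, -11/3, -23/3, 5/3]
R3 ← R3 − (7/10)·R2: [0, 0, 3/10, 63/10, -6/5]
R4 ← R4 + (1/10)·R2: [0, 0, 51/10, 71/10, 23/5]
R5 ← R5 + (2/5)·R2: [0, 0, -3/5, -43/5, 7/5]
R4 ← R4 − (17)·R3: [0, 0, 0, -100, 25]
R5 ← R5 + (2)·R3: [0, 0, 0, 4, -1]
R5 ← R5 + (1/25)·R4: [0, 0, 0, 0, 0]
Echelon form has 4 nonzero rows, so rank(P) = 4.
The column space has dimension equal to the rank: 4.

4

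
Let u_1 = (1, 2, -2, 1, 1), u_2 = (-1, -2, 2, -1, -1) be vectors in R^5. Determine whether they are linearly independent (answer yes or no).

no

Form the matrix with these vectors as rows and row reduce.
R2 ← R2 + R1: [0, 0, 0, 0, 0]
1 nonzero row, so the 2 vectors span a space of dimension 1.
Since 1 < 2, the vectors are linearly dependent.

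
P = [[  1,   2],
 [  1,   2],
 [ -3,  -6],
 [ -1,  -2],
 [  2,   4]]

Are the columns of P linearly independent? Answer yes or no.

Row reduce P to echelon form.
R2 ← R2 − R1: [0, 0]
R3 ← R3 + (3)·R1: [0, 0]
R4 ← R4 + R1: [0, 0]
R5 ← R5 − (2)·R1: [0, 0]
1 pivot among 2 columns.
Only 1 < 2 pivot columns, so the columns are linearly dependent.

no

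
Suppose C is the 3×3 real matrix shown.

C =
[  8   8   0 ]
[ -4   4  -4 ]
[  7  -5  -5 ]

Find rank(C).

Row reduce to echelon form.
R2 ← R2 + (1/2)·R1: [0, 8, -4]
R3 ← R3 − (7/8)·R1: [0, -12, -5]
R3 ← R3 + (3/2)·R2: [0, 0, -11]
Echelon form has 3 nonzero rows, so rank(C) = 3.

3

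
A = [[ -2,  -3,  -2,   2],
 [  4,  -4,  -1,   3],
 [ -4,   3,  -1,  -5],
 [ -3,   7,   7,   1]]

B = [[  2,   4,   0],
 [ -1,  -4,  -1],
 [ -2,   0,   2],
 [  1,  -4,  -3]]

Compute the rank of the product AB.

2

First compute AB:
[[  5,  -4,  -7],
 [ 17,  20,  -7],
 [-14,  -8,  10],
 [-26, -44,   4]]
Now row reduce the product.
R2 ← R2 − (17/5)·R1: [0, 168/5, 84/5]
R3 ← R3 + (14/5)·R1: [0, -96/5, -48/5]
R4 ← R4 + (26/5)·R1: [0, -324/5, -162/5]
R3 ← R3 + (4/7)·R2: [0, 0, 0]
R4 ← R4 + (27/14)·R2: [0, 0, 0]
2 nonzero rows, so rank(AB) = 2.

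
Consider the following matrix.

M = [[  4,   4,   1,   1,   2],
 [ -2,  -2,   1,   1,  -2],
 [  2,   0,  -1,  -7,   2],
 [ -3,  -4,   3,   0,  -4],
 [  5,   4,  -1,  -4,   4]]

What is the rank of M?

3

Row reduce to echelon form.
R2 ← R2 + (1/2)·R1: [0, 0, 3/2, 3/2, -1]
R3 ← R3 − (1/2)·R1: [0, -2, -3/2, -15/2, 1]
R4 ← R4 + (3/4)·R1: [0, -1, 15/4, 3/4, -5/2]
R5 ← R5 − (5/4)·R1: [0, -1, -9/4, -21/4, 3/2]
Swap R2 ↔ R3
R4 ← R4 − (1/2)·R2: [0, 0, 9/2, 9/2, -3]
R5 ← R5 − (1/2)·R2: [0, 0, -3/2, -3/2, 1]
R4 ← R4 − (3)·R3: [0, 0, 0, 0, 0]
R5 ← R5 + R3: [0, 0, 0, 0, 0]
Echelon form has 3 nonzero rows, so rank(M) = 3.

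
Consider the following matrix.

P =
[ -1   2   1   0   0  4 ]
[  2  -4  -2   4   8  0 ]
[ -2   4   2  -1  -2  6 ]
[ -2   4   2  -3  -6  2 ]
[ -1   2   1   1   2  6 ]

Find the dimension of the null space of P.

Row reduce to echelon form.
R2 ← R2 + (2)·R1: [0, 0, 0, 4, 8, 8]
R3 ← R3 − (2)·R1: [0, 0, 0, -1, -2, -2]
R4 ← R4 − (2)·R1: [0, 0, 0, -3, -6, -6]
R5 ← R5 − R1: [0, 0, 0, 1, 2, 2]
R3 ← R3 + (1/4)·R2: [0, 0, 0, 0, 0, 0]
R4 ← R4 + (3/4)·R2: [0, 0, 0, 0, 0, 0]
R5 ← R5 − (1/4)·R2: [0, 0, 0, 0, 0, 0]
2 nonzero rows, so rank(P) = 2.
P has 6 columns; by rank–nullity, nullity = 6 − 2 = 4.

4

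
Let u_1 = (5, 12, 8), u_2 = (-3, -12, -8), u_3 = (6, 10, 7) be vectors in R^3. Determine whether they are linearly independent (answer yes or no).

Form the matrix with these vectors as rows and row reduce.
R2 ← R2 + (3/5)·R1: [0, -24/5, -16/5]
R3 ← R3 − (6/5)·R1: [0, -22/5, -13/5]
R3 ← R3 − (11/12)·R2: [0, 0, 1/3]
3 nonzero rows, so the 3 vectors span a space of dimension 3.
Since 3 = 3, the vectors are linearly independent.

yes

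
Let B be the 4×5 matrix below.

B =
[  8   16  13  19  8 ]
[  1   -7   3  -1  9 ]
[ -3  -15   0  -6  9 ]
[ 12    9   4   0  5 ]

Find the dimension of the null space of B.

2

Row reduce to echelon form.
R2 ← R2 − (1/8)·R1: [0, -9, 11/8, -27/8, 8]
R3 ← R3 + (3/8)·R1: [0, -9, 39/8, 9/8, 12]
R4 ← R4 − (3/2)·R1: [0, -15, -31/2, -57/2, -7]
R3 ← R3 − R2: [0, 0, 7/2, 9/2, 4]
R4 ← R4 − (5/3)·R2: [0, 0, -427/24, -183/8, -61/3]
R4 ← R4 + (61/12)·R3: [0, 0, 0, 0, 0]
3 nonzero rows, so rank(B) = 3.
B has 5 columns; by rank–nullity, nullity = 5 − 3 = 2.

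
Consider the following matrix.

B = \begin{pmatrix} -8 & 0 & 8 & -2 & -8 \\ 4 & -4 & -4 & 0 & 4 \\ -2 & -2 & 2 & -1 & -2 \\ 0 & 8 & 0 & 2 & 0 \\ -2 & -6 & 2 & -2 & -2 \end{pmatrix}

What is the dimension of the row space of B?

2

Row reduce to echelon form.
R2 ← R2 + (1/2)·R1: [0, -4, 0, -1, 0]
R3 ← R3 − (1/4)·R1: [0, -2, 0, -1/2, 0]
R5 ← R5 − (1/4)·R1: [0, -6, 0, -3/2, 0]
R3 ← R3 − (1/2)·R2: [0, 0, 0, 0, 0]
R4 ← R4 + (2)·R2: [0, 0, 0, 0, 0]
R5 ← R5 − (3/2)·R2: [0, 0, 0, 0, 0]
Echelon form has 2 nonzero rows, so rank(B) = 2.
The row space has dimension equal to the rank: 2.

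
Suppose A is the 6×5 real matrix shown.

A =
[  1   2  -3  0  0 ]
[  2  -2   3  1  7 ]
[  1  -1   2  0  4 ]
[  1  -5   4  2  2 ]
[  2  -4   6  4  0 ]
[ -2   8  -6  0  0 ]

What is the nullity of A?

Row reduce to echelon form.
R2 ← R2 − (2)·R1: [0, -6, 9, 1, 7]
R3 ← R3 − R1: [0, -3, 5, 0, 4]
R4 ← R4 − R1: [0, -7, 7, 2, 2]
R5 ← R5 − (2)·R1: [0, -8, 12, 4, 0]
R6 ← R6 + (2)·R1: [0, 12, -12, 0, 0]
R3 ← R3 − (1/2)·R2: [0, 0, 1/2, -1/2, 1/2]
R4 ← R4 − (7/6)·R2: [0, 0, -7/2, 5/6, -37/6]
R5 ← R5 − (4/3)·R2: [0, 0, 0, 8/3, -28/3]
R6 ← R6 + (2)·R2: [0, 0, 6, 2, 14]
R4 ← R4 + (7)·R3: [0, 0, 0, -8/3, -8/3]
R6 ← R6 − (12)·R3: [0, 0, 0, 8, 8]
R5 ← R5 + R4: [0, 0, 0, 0, -12]
R6 ← R6 + (3)·R4: [0, 0, 0, 0, 0]
5 nonzero rows, so rank(A) = 5.
A has 5 columns; by rank–nullity, nullity = 5 − 5 = 0.

0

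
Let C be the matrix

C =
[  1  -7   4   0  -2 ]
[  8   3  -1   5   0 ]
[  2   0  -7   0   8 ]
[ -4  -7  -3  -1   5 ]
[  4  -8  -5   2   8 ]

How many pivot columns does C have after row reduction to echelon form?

4

Row reduce to echelon form.
R2 ← R2 − (8)·R1: [0, 59, -33, 5, 16]
R3 ← R3 − (2)·R1: [0, 14, -15, 0, 12]
R4 ← R4 + (4)·R1: [0, -35, 13, -1, -3]
R5 ← R5 − (4)·R1: [0, 20, -21, 2, 16]
R3 ← R3 − (14/59)·R2: [0, 0, -423/59, -70/59, 484/59]
R4 ← R4 + (35/59)·R2: [0, 0, -388/59, 116/59, 383/59]
R5 ← R5 − (20/59)·R2: [0, 0, -579/59, 18/59, 624/59]
R4 ← R4 − (388/423)·R3: [0, 0, 0, 1292/423, -437/423]
R5 ← R5 − (193/141)·R3: [0, 0, 0, 272/141, -92/141]
R5 ← R5 − (12/19)·R4: [0, 0, 0, 0, 0]
Echelon form has 4 nonzero rows, so rank(C) = 4.
Each nonzero row contributes one pivot column: 4 pivot columns.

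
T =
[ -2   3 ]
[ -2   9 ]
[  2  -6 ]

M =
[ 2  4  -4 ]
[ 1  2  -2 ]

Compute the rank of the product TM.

1

First compute TM:
[[ -1,  -2,   2],
 [  5,  10, -10],
 [ -2,  -4,   4]]
Now row reduce the product.
R2 ← R2 + (5)·R1: [0, 0, 0]
R3 ← R3 − (2)·R1: [0, 0, 0]
1 nonzero row, so rank(TM) = 1.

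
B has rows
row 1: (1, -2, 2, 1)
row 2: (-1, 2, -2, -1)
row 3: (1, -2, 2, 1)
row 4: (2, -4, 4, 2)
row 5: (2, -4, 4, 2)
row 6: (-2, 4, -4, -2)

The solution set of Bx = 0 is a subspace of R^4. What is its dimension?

Row reduce to echelon form.
R2 ← R2 + R1: [0, 0, 0, 0]
R3 ← R3 − R1: [0, 0, 0, 0]
R4 ← R4 − (2)·R1: [0, 0, 0, 0]
R5 ← R5 − (2)·R1: [0, 0, 0, 0]
R6 ← R6 + (2)·R1: [0, 0, 0, 0]
1 nonzero row, so rank(B) = 1.
B has 4 columns; by rank–nullity, nullity = 4 − 1 = 3.

3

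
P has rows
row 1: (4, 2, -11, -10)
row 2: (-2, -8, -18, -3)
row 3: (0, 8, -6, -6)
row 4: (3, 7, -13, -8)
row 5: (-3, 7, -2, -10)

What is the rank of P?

4

Row reduce to echelon form.
R2 ← R2 + (1/2)·R1: [0, -7, -47/2, -8]
R4 ← R4 − (3/4)·R1: [0, 11/2, -19/4, -1/2]
R5 ← R5 + (3/4)·R1: [0, 17/2, -41/4, -35/2]
R3 ← R3 + (8/7)·R2: [0, 0, -230/7, -106/7]
R4 ← R4 + (11/14)·R2: [0, 0, -325/14, -95/14]
R5 ← R5 + (17/14)·R2: [0, 0, -543/14, -381/14]
R4 ← R4 − (65/92)·R3: [0, 0, 0, 90/23]
R5 ← R5 − (543/460)·R3: [0, 0, 0, -1074/115]
R5 ← R5 + (179/75)·R4: [0, 0, 0, 0]
Echelon form has 4 nonzero rows, so rank(P) = 4.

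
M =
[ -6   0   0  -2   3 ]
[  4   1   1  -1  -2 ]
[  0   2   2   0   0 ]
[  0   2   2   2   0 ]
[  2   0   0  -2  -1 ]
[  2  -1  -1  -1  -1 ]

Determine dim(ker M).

Row reduce to echelon form.
R2 ← R2 + (2/3)·R1: [0, 1, 1, -7/3, 0]
R5 ← R5 + (1/3)·R1: [0, 0, 0, -8/3, 0]
R6 ← R6 + (1/3)·R1: [0, -1, -1, -5/3, 0]
R3 ← R3 − (2)·R2: [0, 0, 0, 14/3, 0]
R4 ← R4 − (2)·R2: [0, 0, 0, 20/3, 0]
R6 ← R6 + R2: [0, 0, 0, -4, 0]
R4 ← R4 − (10/7)·R3: [0, 0, 0, 0, 0]
R5 ← R5 + (4/7)·R3: [0, 0, 0, 0, 0]
R6 ← R6 + (6/7)·R3: [0, 0, 0, 0, 0]
3 nonzero rows, so rank(M) = 3.
M has 5 columns; by rank–nullity, nullity = 5 − 3 = 2.

2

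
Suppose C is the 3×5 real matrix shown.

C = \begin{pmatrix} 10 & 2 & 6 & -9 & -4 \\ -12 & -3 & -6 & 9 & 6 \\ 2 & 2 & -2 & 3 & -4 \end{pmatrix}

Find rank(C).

Row reduce to echelon form.
R2 ← R2 + (6/5)·R1: [0, -3/5, 6/5, -9/5, 6/5]
R3 ← R3 − (1/5)·R1: [0, 8/5, -16/5, 24/5, -16/5]
R3 ← R3 + (8/3)·R2: [0, 0, 0, 0, 0]
Echelon form has 2 nonzero rows, so rank(C) = 2.

2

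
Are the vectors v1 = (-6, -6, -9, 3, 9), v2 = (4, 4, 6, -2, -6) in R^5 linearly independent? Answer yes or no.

no

Form the matrix with these vectors as rows and row reduce.
R2 ← R2 + (2/3)·R1: [0, 0, 0, 0, 0]
1 nonzero row, so the 2 vectors span a space of dimension 1.
Since 1 < 2, the vectors are linearly dependent.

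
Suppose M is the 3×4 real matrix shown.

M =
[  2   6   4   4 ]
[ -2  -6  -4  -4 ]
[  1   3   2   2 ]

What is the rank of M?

1

Row reduce to echelon form.
R2 ← R2 + R1: [0, 0, 0, 0]
R3 ← R3 − (1/2)·R1: [0, 0, 0, 0]
Echelon form has 1 nonzero row, so rank(M) = 1.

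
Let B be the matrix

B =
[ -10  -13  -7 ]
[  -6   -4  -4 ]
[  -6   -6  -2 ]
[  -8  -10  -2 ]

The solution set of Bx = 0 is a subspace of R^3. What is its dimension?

Row reduce to echelon form.
R2 ← R2 − (3/5)·R1: [0, 19/5, 1/5]
R3 ← R3 − (3/5)·R1: [0, 9/5, 11/5]
R4 ← R4 − (4/5)·R1: [0, 2/5, 18/5]
R3 ← R3 − (9/19)·R2: [0, 0, 40/19]
R4 ← R4 − (2/19)·R2: [0, 0, 68/19]
R4 ← R4 − (17/10)·R3: [0, 0, 0]
3 nonzero rows, so rank(B) = 3.
B has 3 columns; by rank–nullity, nullity = 3 − 3 = 0.

0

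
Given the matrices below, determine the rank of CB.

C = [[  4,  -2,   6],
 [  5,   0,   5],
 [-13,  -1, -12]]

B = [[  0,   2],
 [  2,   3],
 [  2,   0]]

First compute CB:
[[  8,   2],
 [ 10,  10],
 [-26, -29]]
Now row reduce the product.
R2 ← R2 − (5/4)·R1: [0, 15/2]
R3 ← R3 + (13/4)·R1: [0, -45/2]
R3 ← R3 + (3)·R2: [0, 0]
2 nonzero rows, so rank(CB) = 2.

2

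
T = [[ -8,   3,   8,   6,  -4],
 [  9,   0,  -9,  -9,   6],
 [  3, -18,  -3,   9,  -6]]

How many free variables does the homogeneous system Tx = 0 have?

Row reduce to echelon form.
R2 ← R2 + (9/8)·R1: [0, 27/8, 0, -9/4, 3/2]
R3 ← R3 + (3/8)·R1: [0, -135/8, 0, 45/4, -15/2]
R3 ← R3 + (5)·R2: [0, 0, 0, 0, 0]
2 nonzero rows, so rank(T) = 2.
T has 5 columns; by rank–nullity, nullity = 5 − 2 = 3.

3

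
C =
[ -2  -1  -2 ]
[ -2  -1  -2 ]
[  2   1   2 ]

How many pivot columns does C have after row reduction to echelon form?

1

Row reduce to echelon form.
R2 ← R2 − R1: [0, 0, 0]
R3 ← R3 + R1: [0, 0, 0]
Echelon form has 1 nonzero row, so rank(C) = 1.
Each nonzero row contributes one pivot column: 1 pivot columns.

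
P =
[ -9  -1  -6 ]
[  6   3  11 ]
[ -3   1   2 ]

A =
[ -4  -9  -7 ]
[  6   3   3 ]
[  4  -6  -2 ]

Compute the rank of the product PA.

2

First compute PA:
[[  6, 114,  72],
 [ 38, -111, -55],
 [ 26,  18,  20]]
Now row reduce the product.
R2 ← R2 − (19/3)·R1: [0, -833, -511]
R3 ← R3 − (13/3)·R1: [0, -476, -292]
R3 ← R3 − (4/7)·R2: [0, 0, 0]
2 nonzero rows, so rank(PA) = 2.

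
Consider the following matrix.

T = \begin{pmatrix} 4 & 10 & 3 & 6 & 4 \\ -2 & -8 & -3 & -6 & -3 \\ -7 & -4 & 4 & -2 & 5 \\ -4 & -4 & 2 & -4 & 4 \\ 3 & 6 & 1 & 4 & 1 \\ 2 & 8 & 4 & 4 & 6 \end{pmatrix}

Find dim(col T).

3

Row reduce to echelon form.
R2 ← R2 + (1/2)·R1: [0, -3, -3/2, -3, -1]
R3 ← R3 + (7/4)·R1: [0, 27/2, 37/4, 17/2, 12]
R4 ← R4 + R1: [0, 6, 5, 2, 8]
R5 ← R5 − (3/4)·R1: [0, -3/2, -5/4, -1/2, -2]
R6 ← R6 − (1/2)·R1: [0, 3, 5/2, 1, 4]
R3 ← R3 + (9/2)·R2: [0, 0, 5/2, -5, 15/2]
R4 ← R4 + (2)·R2: [0, 0, 2, -4, 6]
R5 ← R5 − (1/2)·R2: [0, 0, -1/2, 1, -3/2]
R6 ← R6 + R2: [0, 0, 1, -2, 3]
R4 ← R4 − (4/5)·R3: [0, 0, 0, 0, 0]
R5 ← R5 + (1/5)·R3: [0, 0, 0, 0, 0]
R6 ← R6 − (2/5)·R3: [0, 0, 0, 0, 0]
Echelon form has 3 nonzero rows, so rank(T) = 3.
The column space has dimension equal to the rank: 3.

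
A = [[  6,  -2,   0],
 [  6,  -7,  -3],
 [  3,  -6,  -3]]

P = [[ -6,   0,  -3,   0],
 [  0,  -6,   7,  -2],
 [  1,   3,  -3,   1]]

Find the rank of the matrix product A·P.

First compute AP:
[[-36,  12, -32,   4],
 [-39,  33, -58,  11],
 [-21,  27, -42,   9]]
Now row reduce the product.
R2 ← R2 − (13/12)·R1: [0, 20, -70/3, 20/3]
R3 ← R3 − (7/12)·R1: [0, 20, -70/3, 20/3]
R3 ← R3 − R2: [0, 0, 0, 0]
2 nonzero rows, so rank(AP) = 2.

2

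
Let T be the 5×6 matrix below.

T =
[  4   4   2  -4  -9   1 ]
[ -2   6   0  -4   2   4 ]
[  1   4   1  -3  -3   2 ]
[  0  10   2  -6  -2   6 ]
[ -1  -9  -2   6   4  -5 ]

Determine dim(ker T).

Row reduce to echelon form.
R2 ← R2 + (1/2)·R1: [0, 8, 1, -6, -5/2, 9/2]
R3 ← R3 − (1/4)·R1: [0, 3, 1/2, -2, -3/4, 7/4]
R5 ← R5 + (1/4)·R1: [0, -8, -3/2, 5, 7/4, -19/4]
R3 ← R3 − (3/8)·R2: [0, 0, 1/8, 1/4, 3/16, 1/16]
R4 ← R4 − (5/4)·R2: [0, 0, 3/4, 3/2, 9/8, 3/8]
R5 ← R5 + R2: [0, 0, -1/2, -1, -3/4, -1/4]
R4 ← R4 − (6)·R3: [0, 0, 0, 0, 0, 0]
R5 ← R5 + (4)·R3: [0, 0, 0, 0, 0, 0]
3 nonzero rows, so rank(T) = 3.
T has 6 columns; by rank–nullity, nullity = 6 − 3 = 3.

3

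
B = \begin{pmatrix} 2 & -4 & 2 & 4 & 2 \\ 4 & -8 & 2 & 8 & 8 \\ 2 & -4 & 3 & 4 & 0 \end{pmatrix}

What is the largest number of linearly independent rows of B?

2

Row reduce to echelon form.
R2 ← R2 − (2)·R1: [0, 0, -2, 0, 4]
R3 ← R3 − R1: [0, 0, 1, 0, -2]
R3 ← R3 + (1/2)·R2: [0, 0, 0, 0, 0]
Echelon form has 2 nonzero rows, so rank(B) = 2.
The rank gives the maximum number of linearly independent rows: 2.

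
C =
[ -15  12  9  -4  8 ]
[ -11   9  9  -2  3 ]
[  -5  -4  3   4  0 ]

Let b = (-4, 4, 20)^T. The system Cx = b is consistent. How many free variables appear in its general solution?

2

Row reduce the augmented matrix [C | b].
R2 ← R2 − (11/15)·R1: [0, 1/5, 12/5, 14/15, -43/15, 104/15]
R3 ← R3 − (1/3)·R1: [0, -8, 0, 16/3, -8/3, 64/3]
R3 ← R3 + (40)·R2: [0, 0, 96, 128/3, -352/3, 896/3]
The echelon form has 3 nonzero rows, and every pivot lies in the first 5 columns, so rank(C) = rank([C|b]) = 3.
The system is consistent.
Free variables = (unknowns) − (rank) = 5 − 3 = 2.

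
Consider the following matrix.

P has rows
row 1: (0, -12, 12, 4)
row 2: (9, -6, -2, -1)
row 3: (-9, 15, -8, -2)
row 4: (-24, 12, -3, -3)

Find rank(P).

4

Row reduce to echelon form.
Swap R1 ↔ R2
R3 ← R3 + R1: [0, 9, -10, -3]
R4 ← R4 + (8/3)·R1: [0, -4, -25/3, -17/3]
R3 ← R3 + (3/4)·R2: [0, 0, -1, 0]
R4 ← R4 − (1/3)·R2: [0, 0, -37/3, -7]
R4 ← R4 − (37/3)·R3: [0, 0, 0, -7]
Echelon form has 4 nonzero rows, so rank(P) = 4.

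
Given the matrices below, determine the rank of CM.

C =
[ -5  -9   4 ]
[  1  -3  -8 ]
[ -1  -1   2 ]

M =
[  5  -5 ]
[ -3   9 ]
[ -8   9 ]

2

First compute CM:
[[-30, -20],
 [ 78, -104],
 [-18,  14]]
Now row reduce the product.
R2 ← R2 + (13/5)·R1: [0, -156]
R3 ← R3 − (3/5)·R1: [0, 26]
R3 ← R3 + (1/6)·R2: [0, 0]
2 nonzero rows, so rank(CM) = 2.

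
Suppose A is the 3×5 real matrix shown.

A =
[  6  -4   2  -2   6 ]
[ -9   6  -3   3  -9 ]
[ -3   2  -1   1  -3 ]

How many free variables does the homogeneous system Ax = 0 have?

4

Row reduce to echelon form.
R2 ← R2 + (3/2)·R1: [0, 0, 0, 0, 0]
R3 ← R3 + (1/2)·R1: [0, 0, 0, 0, 0]
1 nonzero row, so rank(A) = 1.
A has 5 columns; by rank–nullity, nullity = 5 − 1 = 4.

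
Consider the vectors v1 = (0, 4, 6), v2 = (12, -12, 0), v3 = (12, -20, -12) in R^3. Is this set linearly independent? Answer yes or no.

no

Form the matrix with these vectors as rows and row reduce.
Swap R1 ↔ R2
R3 ← R3 − R1: [0, -8, -12]
R3 ← R3 + (2)·R2: [0, 0, 0]
2 nonzero rows, so the 3 vectors span a space of dimension 2.
Since 2 < 3, the vectors are linearly dependent.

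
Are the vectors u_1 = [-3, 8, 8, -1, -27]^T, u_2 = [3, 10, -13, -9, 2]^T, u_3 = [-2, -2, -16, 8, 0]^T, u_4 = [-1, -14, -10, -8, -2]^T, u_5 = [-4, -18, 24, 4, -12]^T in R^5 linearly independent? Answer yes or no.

yes

Form the matrix with these vectors as rows and row reduce.
R2 ← R2 + R1: [0, 18, -5, -10, -25]
R3 ← R3 − (2/3)·R1: [0, -22/3, -64/3, 26/3, 18]
R4 ← R4 − (1/3)·R1: [0, -50/3, -38/3, -23/3, 7]
R5 ← R5 − (4/3)·R1: [0, -86/3, 40/3, 16/3, 24]
R3 ← R3 + (11/27)·R2: [0, 0, -631/27, 124/27, 211/27]
R4 ← R4 + (25/27)·R2: [0, 0, -467/27, -457/27, -436/27]
R5 ← R5 + (43/27)·R2: [0, 0, 145/27, -286/27, -427/27]
R4 ← R4 − (467/631)·R3: [0, 0, 0, -12825/631, -13839/631]
R5 ← R5 + (145/631)·R3: [0, 0, 0, -6018/631, -8846/631]
R5 ← R5 − (2006/4275)·R4: [0, 0, 0, 0, -5312/1425]
5 nonzero rows, so the 5 vectors span a space of dimension 5.
Since 5 = 5, the vectors are linearly independent.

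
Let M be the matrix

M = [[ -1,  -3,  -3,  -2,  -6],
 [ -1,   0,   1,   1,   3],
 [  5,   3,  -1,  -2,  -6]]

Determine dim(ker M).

3

Row reduce to echelon form.
R2 ← R2 − R1: [0, 3, 4, 3, 9]
R3 ← R3 + (5)·R1: [0, -12, -16, -12, -36]
R3 ← R3 + (4)·R2: [0, 0, 0, 0, 0]
2 nonzero rows, so rank(M) = 2.
M has 5 columns; by rank–nullity, nullity = 5 − 2 = 3.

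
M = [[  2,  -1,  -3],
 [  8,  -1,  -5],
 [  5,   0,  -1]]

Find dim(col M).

3

Row reduce to echelon form.
R2 ← R2 − (4)·R1: [0, 3, 7]
R3 ← R3 − (5/2)·R1: [0, 5/2, 13/2]
R3 ← R3 − (5/6)·R2: [0, 0, 2/3]
Echelon form has 3 nonzero rows, so rank(M) = 3.
The column space has dimension equal to the rank: 3.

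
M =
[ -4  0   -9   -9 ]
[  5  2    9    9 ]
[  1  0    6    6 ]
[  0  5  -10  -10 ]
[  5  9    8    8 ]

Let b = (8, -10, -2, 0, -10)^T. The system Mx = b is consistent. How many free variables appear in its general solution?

1

Row reduce the augmented matrix [M | b].
R2 ← R2 + (5/4)·R1: [0, 2, -9/4, -9/4, 0]
R3 ← R3 + (1/4)·R1: [0, 0, 15/4, 15/4, 0]
R5 ← R5 + (5/4)·R1: [0, 9, -13/4, -13/4, 0]
R4 ← R4 − (5/2)·R2: [0, 0, -35/8, -35/8, 0]
R5 ← R5 − (9/2)·R2: [0, 0, 55/8, 55/8, 0]
R4 ← R4 + (7/6)·R3: [0, 0, 0, 0, 0]
R5 ← R5 − (11/6)·R3: [0, 0, 0, 0, 0]
The echelon form has 3 nonzero rows, and every pivot lies in the first 4 columns, so rank(M) = rank([M|b]) = 3.
The system is consistent.
Free variables = (unknowns) − (rank) = 4 − 3 = 1.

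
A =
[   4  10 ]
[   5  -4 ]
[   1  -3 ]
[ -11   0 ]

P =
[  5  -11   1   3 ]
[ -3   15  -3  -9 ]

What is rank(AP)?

2

First compute AP:
[[-10, 106, -26, -78],
 [ 37, -115,  17,  51],
 [ 14, -56,  10,  30],
 [-55, 121, -11, -33]]
Now row reduce the product.
R2 ← R2 + (37/10)·R1: [0, 1386/5, -396/5, -1188/5]
R3 ← R3 + (7/5)·R1: [0, 462/5, -132/5, -396/5]
R4 ← R4 − (11/2)·R1: [0, -462, 132, 396]
R3 ← R3 − (1/3)·R2: [0, 0, 0, 0]
R4 ← R4 + (5/3)·R2: [0, 0, 0, 0]
2 nonzero rows, so rank(AP) = 2.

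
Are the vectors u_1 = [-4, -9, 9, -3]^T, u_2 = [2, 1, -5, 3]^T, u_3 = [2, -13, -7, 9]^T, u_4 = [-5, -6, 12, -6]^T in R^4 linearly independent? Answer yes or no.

no

Form the matrix with these vectors as rows and row reduce.
R2 ← R2 + (1/2)·R1: [0, -7/2, -1/2, 3/2]
R3 ← R3 + (1/2)·R1: [0, -35/2, -5/2, 15/2]
R4 ← R4 − (5/4)·R1: [0, 21/4, 3/4, -9/4]
R3 ← R3 − (5)·R2: [0, 0, 0, 0]
R4 ← R4 + (3/2)·R2: [0, 0, 0, 0]
2 nonzero rows, so the 4 vectors span a space of dimension 2.
Since 2 < 4, the vectors are linearly dependent.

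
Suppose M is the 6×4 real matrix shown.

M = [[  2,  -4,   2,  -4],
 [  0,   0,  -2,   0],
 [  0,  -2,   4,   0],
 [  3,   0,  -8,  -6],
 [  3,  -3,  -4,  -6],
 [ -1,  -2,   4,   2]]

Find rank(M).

Row reduce to echelon form.
R4 ← R4 − (3/2)·R1: [0, 6, -11, 0]
R5 ← R5 − (3/2)·R1: [0, 3, -7, 0]
R6 ← R6 + (1/2)·R1: [0, -4, 5, 0]
Swap R2 ↔ R3
R4 ← R4 + (3)·R2: [0, 0, 1, 0]
R5 ← R5 + (3/2)·R2: [0, 0, -1, 0]
R6 ← R6 − (2)·R2: [0, 0, -3, 0]
R4 ← R4 + (1/2)·R3: [0, 0, 0, 0]
R5 ← R5 − (1/2)·R3: [0, 0, 0, 0]
R6 ← R6 − (3/2)·R3: [0, 0, 0, 0]
Echelon form has 3 nonzero rows, so rank(M) = 3.

3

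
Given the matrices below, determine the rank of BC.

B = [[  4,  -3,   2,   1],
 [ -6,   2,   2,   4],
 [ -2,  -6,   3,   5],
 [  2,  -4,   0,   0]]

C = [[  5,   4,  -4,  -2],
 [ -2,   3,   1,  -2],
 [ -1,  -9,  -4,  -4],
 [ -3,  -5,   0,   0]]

First compute BC:
[[ 21, -16, -27, -10],
 [-48, -56,  18,   0],
 [-16, -78, -10,   4],
 [ 18,  -4, -12,   4]]
Now row reduce the product.
R2 ← R2 + (16/7)·R1: [0, -648/7, -306/7, -160/7]
R3 ← R3 + (16/21)·R1: [0, -1894/21, -214/7, -76/21]
R4 ← R4 − (6/7)·R1: [0, 68/7, 78/7, 88/7]
R3 ← R3 − (947/972)·R2: [0, 0, 649/54, 4532/243]
R4 ← R4 + (17/162)·R2: [0, 0, 59/9, 824/81]
R4 ← R4 − (6/11)·R3: [0, 0, 0, 0]
3 nonzero rows, so rank(BC) = 3.

3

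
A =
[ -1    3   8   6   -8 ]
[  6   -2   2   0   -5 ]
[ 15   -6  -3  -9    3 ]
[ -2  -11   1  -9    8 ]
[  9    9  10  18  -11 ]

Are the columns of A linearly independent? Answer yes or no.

yes

Row reduce A to echelon form.
R2 ← R2 + (6)·R1: [0, 16, 50, 36, -53]
R3 ← R3 + (15)·R1: [0, 39, 117, 81, -117]
R4 ← R4 − (2)·R1: [0, -17, -15, -21, 24]
R5 ← R5 + (9)·R1: [0, 36, 82, 72, -83]
R3 ← R3 − (39/16)·R2: [0, 0, -39/8, -27/4, 195/16]
R4 ← R4 + (17/16)·R2: [0, 0, 305/8, 69/4, -517/16]
R5 ← R5 − (9/4)·R2: [0, 0, -61/2, -9, 145/4]
R4 ← R4 + (305/39)·R3: [0, 0, 0, -462/13, 63]
R5 ← R5 − (244/39)·R3: [0, 0, 0, 432/13, -40]
R5 ← R5 + (72/77)·R4: [0, 0, 0, 0, 208/11]
5 pivots among 5 columns.
Every column is a pivot column, so the columns are linearly independent.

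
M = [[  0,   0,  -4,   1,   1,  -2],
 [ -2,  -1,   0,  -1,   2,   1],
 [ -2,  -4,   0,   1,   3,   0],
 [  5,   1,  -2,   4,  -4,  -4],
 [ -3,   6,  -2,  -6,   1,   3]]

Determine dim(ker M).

Row reduce to echelon form.
Swap R1 ↔ R2
R3 ← R3 − R1: [0, -3, 0, 2, 1, -1]
R4 ← R4 + (5/2)·R1: [0, -3/2, -2, 3/2, 1, -3/2]
R5 ← R5 − (3/2)·R1: [0, 15/2, -2, -9/2, -2, 3/2]
Swap R2 ↔ R3
R4 ← R4 − (1/2)·R2: [0, 0, -2, 1/2, 1/2, -1]
R5 ← R5 + (5/2)·R2: [0, 0, -2, 1/2, 1/2, -1]
R4 ← R4 − (1/2)·R3: [0, 0, 0, 0, 0, 0]
R5 ← R5 − (1/2)·R3: [0, 0, 0, 0, 0, 0]
3 nonzero rows, so rank(M) = 3.
M has 6 columns; by rank–nullity, nullity = 6 − 3 = 3.

3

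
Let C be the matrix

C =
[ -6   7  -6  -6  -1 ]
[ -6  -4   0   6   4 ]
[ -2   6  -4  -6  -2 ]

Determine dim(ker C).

Row reduce to echelon form.
R2 ← R2 − R1: [0, -11, 6, 12, 5]
R3 ← R3 − (1/3)·R1: [0, 11/3, -2, -4, -5/3]
R3 ← R3 + (1/3)·R2: [0, 0, 0, 0, 0]
2 nonzero rows, so rank(C) = 2.
C has 5 columns; by rank–nullity, nullity = 5 − 2 = 3.

3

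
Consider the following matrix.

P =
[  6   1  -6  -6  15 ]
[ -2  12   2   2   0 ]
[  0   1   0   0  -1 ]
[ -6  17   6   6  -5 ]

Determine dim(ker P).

Row reduce to echelon form.
R2 ← R2 + (1/3)·R1: [0, 37/3, 0, 0, 5]
R4 ← R4 + R1: [0, 18, 0, 0, 10]
R3 ← R3 − (3/37)·R2: [0, 0, 0, 0, -52/37]
R4 ← R4 − (54/37)·R2: [0, 0, 0, 0, 100/37]
R4 ← R4 + (25/13)·R3: [0, 0, 0, 0, 0]
3 nonzero rows, so rank(P) = 3.
P has 5 columns; by rank–nullity, nullity = 5 − 3 = 2.

2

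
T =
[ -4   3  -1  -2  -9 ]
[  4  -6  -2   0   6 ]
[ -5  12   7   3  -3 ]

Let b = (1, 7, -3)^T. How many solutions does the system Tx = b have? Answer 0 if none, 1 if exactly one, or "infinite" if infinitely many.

Row reduce the augmented matrix [T | b].
R2 ← R2 + R1: [0, -3, -3, -2, -3, 8]
R3 ← R3 − (5/4)·R1: [0, 33/4, 33/4, 11/2, 33/4, -17/4]
R3 ← R3 + (11/4)·R2: [0, 0, 0, 0, 0, 71/4]
The echelon form has 3 nonzero rows; the last pivot sits in the augmented column, so rank(T) = 2 but rank([T|b]) = 3.
Since the ranks differ, the system is inconsistent.
It has no solutions.

0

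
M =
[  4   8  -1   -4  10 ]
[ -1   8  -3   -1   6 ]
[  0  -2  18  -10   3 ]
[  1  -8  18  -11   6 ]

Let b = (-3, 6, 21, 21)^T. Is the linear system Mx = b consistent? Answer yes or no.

Row reduce the augmented matrix [M | b].
R2 ← R2 + (1/4)·R1: [0, 10, -13/4, -2, 17/2, 21/4]
R4 ← R4 − (1/4)·R1: [0, -10, 73/4, -10, 7/2, 87/4]
R3 ← R3 + (1/5)·R2: [0, 0, 347/20, -52/5, 47/10, 441/20]
R4 ← R4 + R2: [0, 0, 15, -12, 12, 27]
R4 ← R4 − (300/347)·R3: [0, 0, 0, -1044/347, 2754/347, 2754/347]
The echelon form has 4 nonzero rows, and every pivot lies in the first 5 columns, so rank(M) = rank([M|b]) = 4.
The system is consistent.

yes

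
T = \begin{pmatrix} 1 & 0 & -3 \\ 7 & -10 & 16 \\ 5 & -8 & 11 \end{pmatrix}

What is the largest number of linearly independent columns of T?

Row reduce to echelon form.
R2 ← R2 − (7)·R1: [0, -10, 37]
R3 ← R3 − (5)·R1: [0, -8, 26]
R3 ← R3 − (4/5)·R2: [0, 0, -18/5]
Echelon form has 3 nonzero rows, so rank(T) = 3.
The rank gives the maximum number of linearly independent columns: 3.

3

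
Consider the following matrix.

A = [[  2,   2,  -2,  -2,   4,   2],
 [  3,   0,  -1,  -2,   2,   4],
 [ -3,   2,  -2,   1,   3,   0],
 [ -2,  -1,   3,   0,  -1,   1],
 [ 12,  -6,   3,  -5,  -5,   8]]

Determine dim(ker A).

Row reduce to echelon form.
R2 ← R2 − (3/2)·R1: [0, -3, 2, 1, -4, 1]
R3 ← R3 + (3/2)·R1: [0, 5, -5, -2, 9, 3]
R4 ← R4 + R1: [0, 1, 1, -2, 3, 3]
R5 ← R5 − (6)·R1: [0, -18, 15, 7, -29, -4]
R3 ← R3 + (5/3)·R2: [0, 0, -5/3, -1/3, 7/3, 14/3]
R4 ← R4 + (1/3)·R2: [0, 0, 5/3, -5/3, 5/3, 10/3]
R5 ← R5 − (6)·R2: [0, 0, 3, 1, -5, -10]
R4 ← R4 + R3: [0, 0, 0, -2, 4, 8]
R5 ← R5 + (9/5)·R3: [0, 0, 0, 2/5, -4/5, -8/5]
R5 ← R5 + (1/5)·R4: [0, 0, 0, 0, 0, 0]
4 nonzero rows, so rank(A) = 4.
A has 6 columns; by rank–nullity, nullity = 6 − 4 = 2.

2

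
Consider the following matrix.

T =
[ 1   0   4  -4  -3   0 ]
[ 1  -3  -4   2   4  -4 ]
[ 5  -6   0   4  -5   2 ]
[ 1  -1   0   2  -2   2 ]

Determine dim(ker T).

3

Row reduce to echelon form.
R2 ← R2 − R1: [0, -3, -8, 6, 7, -4]
R3 ← R3 − (5)·R1: [0, -6, -20, 24, 10, 2]
R4 ← R4 − R1: [0, -1, -4, 6, 1, 2]
R3 ← R3 − (2)·R2: [0, 0, -4, 12, -4, 10]
R4 ← R4 − (1/3)·R2: [0, 0, -4/3, 4, -4/3, 10/3]
R4 ← R4 − (1/3)·R3: [0, 0, 0, 0, 0, 0]
3 nonzero rows, so rank(T) = 3.
T has 6 columns; by rank–nullity, nullity = 6 − 3 = 3.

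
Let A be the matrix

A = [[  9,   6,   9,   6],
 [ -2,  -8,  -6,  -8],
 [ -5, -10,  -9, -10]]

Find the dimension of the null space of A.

Row reduce to echelon form.
R2 ← R2 + (2/9)·R1: [0, -20/3, -4, -20/3]
R3 ← R3 + (5/9)·R1: [0, -20/3, -4, -20/3]
R3 ← R3 − R2: [0, 0, 0, 0]
2 nonzero rows, so rank(A) = 2.
A has 4 columns; by rank–nullity, nullity = 4 − 2 = 2.

2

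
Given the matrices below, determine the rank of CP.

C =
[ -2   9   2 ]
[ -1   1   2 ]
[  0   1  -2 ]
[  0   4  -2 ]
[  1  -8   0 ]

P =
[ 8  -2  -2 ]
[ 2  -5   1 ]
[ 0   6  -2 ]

2

First compute CP:
[[  2, -29,   9],
 [ -6,   9,  -1],
 [  2, -17,   5],
 [  8, -32,   8],
 [ -8,  38, -10]]
Now row reduce the product.
R2 ← R2 + (3)·R1: [0, -78, 26]
R3 ← R3 − R1: [0, 12, -4]
R4 ← R4 − (4)·R1: [0, 84, -28]
R5 ← R5 + (4)·R1: [0, -78, 26]
R3 ← R3 + (2/13)·R2: [0, 0, 0]
R4 ← R4 + (14/13)·R2: [0, 0, 0]
R5 ← R5 − R2: [0, 0, 0]
2 nonzero rows, so rank(CP) = 2.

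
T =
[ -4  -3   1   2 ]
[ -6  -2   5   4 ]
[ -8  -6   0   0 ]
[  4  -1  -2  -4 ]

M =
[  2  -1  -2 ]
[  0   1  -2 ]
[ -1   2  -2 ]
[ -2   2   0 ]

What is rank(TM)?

2

First compute TM:
[[-13,   7,  12],
 [-25,  22,   6],
 [-16,   2,  28],
 [ 18, -17,  -2]]
Now row reduce the product.
R2 ← R2 − (25/13)·R1: [0, 111/13, -222/13]
R3 ← R3 − (16/13)·R1: [0, -86/13, 172/13]
R4 ← R4 + (18/13)·R1: [0, -95/13, 190/13]
R3 ← R3 + (86/111)·R2: [0, 0, 0]
R4 ← R4 + (95/111)·R2: [0, 0, 0]
2 nonzero rows, so rank(TM) = 2.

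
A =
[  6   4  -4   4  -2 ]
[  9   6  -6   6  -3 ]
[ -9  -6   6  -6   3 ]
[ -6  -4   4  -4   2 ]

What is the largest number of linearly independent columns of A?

1

Row reduce to echelon form.
R2 ← R2 − (3/2)·R1: [0, 0, 0, 0, 0]
R3 ← R3 + (3/2)·R1: [0, 0, 0, 0, 0]
R4 ← R4 + R1: [0, 0, 0, 0, 0]
Echelon form has 1 nonzero row, so rank(A) = 1.
The rank gives the maximum number of linearly independent columns: 1.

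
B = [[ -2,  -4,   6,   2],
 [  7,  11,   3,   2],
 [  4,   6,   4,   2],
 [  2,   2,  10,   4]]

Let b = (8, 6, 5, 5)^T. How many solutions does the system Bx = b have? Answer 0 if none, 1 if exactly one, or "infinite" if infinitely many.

0

Row reduce the augmented matrix [B | b].
R2 ← R2 + (7/2)·R1: [0, -3, 24, 9, 34]
R3 ← R3 + (2)·R1: [0, -2, 16, 6, 21]
R4 ← R4 + R1: [0, -2, 16, 6, 13]
R3 ← R3 − (2/3)·R2: [0, 0, 0, 0, -5/3]
R4 ← R4 − (2/3)·R2: [0, 0, 0, 0, -29/3]
R4 ← R4 − (29/5)·R3: [0, 0, 0, 0, 0]
The echelon form has 3 nonzero rows; the last pivot sits in the augmented column, so rank(B) = 2 but rank([B|b]) = 3.
Since the ranks differ, the system is inconsistent.
It has no solutions.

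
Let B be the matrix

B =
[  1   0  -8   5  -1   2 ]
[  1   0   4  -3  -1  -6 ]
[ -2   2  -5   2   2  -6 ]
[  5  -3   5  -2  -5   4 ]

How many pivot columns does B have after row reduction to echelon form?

3

Row reduce to echelon form.
R2 ← R2 − R1: [0, 0, 12, -8, 0, -8]
R3 ← R3 + (2)·R1: [0, 2, -21, 12, 0, -2]
R4 ← R4 − (5)·R1: [0, -3, 45, -27, 0, -6]
Swap R2 ↔ R3
R4 ← R4 + (3/2)·R2: [0, 0, 27/2, -9, 0, -9]
R4 ← R4 − (9/8)·R3: [0, 0, 0, 0, 0, 0]
Echelon form has 3 nonzero rows, so rank(B) = 3.
Each nonzero row contributes one pivot column: 3 pivot columns.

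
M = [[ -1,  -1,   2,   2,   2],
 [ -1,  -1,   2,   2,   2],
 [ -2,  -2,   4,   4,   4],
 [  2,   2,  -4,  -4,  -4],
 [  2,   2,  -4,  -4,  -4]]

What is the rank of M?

Row reduce to echelon form.
R2 ← R2 − R1: [0, 0, 0, 0, 0]
R3 ← R3 − (2)·R1: [0, 0, 0, 0, 0]
R4 ← R4 + (2)·R1: [0, 0, 0, 0, 0]
R5 ← R5 + (2)·R1: [0, 0, 0, 0, 0]
Echelon form has 1 nonzero row, so rank(M) = 1.

1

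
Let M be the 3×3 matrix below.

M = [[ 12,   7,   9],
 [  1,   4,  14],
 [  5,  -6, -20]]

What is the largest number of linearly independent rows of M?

Row reduce to echelon form.
R2 ← R2 − (1/12)·R1: [0, 41/12, 53/4]
R3 ← R3 − (5/12)·R1: [0, -107/12, -95/4]
R3 ← R3 + (107/41)·R2: [0, 0, 444/41]
Echelon form has 3 nonzero rows, so rank(M) = 3.
The rank gives the maximum number of linearly independent rows: 3.

3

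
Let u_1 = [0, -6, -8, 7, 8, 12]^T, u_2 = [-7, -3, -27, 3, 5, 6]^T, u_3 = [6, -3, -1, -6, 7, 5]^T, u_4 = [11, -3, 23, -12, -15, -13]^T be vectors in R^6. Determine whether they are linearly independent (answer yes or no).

yes

Form the matrix with these vectors as rows and row reduce.
Swap R1 ↔ R2
R3 ← R3 + (6/7)·R1: [0, -39/7, -169/7, -24/7, 79/7, 71/7]
R4 ← R4 + (11/7)·R1: [0, -54/7, -136/7, -51/7, -50/7, -25/7]
R3 ← R3 − (13/14)·R2: [0, 0, -117/7, -139/14, 27/7, -1]
R4 ← R4 − (9/7)·R2: [0, 0, -64/7, -114/7, -122/7, -19]
R4 ← R4 − (64/117)·R3: [0, 0, 0, -1270/117, -254/13, -2159/117]
4 nonzero rows, so the 4 vectors span a space of dimension 4.
Since 4 = 4, the vectors are linearly independent.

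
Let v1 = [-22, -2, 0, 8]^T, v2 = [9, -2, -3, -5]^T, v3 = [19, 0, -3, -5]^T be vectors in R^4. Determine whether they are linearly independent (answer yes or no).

yes

Form the matrix with these vectors as rows and row reduce.
R2 ← R2 + (9/22)·R1: [0, -31/11, -3, -19/11]
R3 ← R3 + (19/22)·R1: [0, -19/11, -3, 21/11]
R3 ← R3 − (19/31)·R2: [0, 0, -36/31, 92/31]
3 nonzero rows, so the 3 vectors span a space of dimension 3.
Since 3 = 3, the vectors are linearly independent.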